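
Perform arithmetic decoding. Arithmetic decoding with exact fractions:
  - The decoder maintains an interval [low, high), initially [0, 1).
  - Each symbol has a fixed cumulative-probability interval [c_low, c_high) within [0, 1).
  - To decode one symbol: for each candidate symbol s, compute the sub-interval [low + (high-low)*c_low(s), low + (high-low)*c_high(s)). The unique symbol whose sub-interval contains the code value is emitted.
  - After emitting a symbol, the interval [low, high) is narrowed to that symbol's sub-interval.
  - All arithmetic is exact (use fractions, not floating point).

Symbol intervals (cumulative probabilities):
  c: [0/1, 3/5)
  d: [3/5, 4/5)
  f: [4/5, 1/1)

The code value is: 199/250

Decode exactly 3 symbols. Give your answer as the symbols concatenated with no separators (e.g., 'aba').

Step 1: interval [0/1, 1/1), width = 1/1 - 0/1 = 1/1
  'c': [0/1 + 1/1*0/1, 0/1 + 1/1*3/5) = [0/1, 3/5)
  'd': [0/1 + 1/1*3/5, 0/1 + 1/1*4/5) = [3/5, 4/5) <- contains code 199/250
  'f': [0/1 + 1/1*4/5, 0/1 + 1/1*1/1) = [4/5, 1/1)
  emit 'd', narrow to [3/5, 4/5)
Step 2: interval [3/5, 4/5), width = 4/5 - 3/5 = 1/5
  'c': [3/5 + 1/5*0/1, 3/5 + 1/5*3/5) = [3/5, 18/25)
  'd': [3/5 + 1/5*3/5, 3/5 + 1/5*4/5) = [18/25, 19/25)
  'f': [3/5 + 1/5*4/5, 3/5 + 1/5*1/1) = [19/25, 4/5) <- contains code 199/250
  emit 'f', narrow to [19/25, 4/5)
Step 3: interval [19/25, 4/5), width = 4/5 - 19/25 = 1/25
  'c': [19/25 + 1/25*0/1, 19/25 + 1/25*3/5) = [19/25, 98/125)
  'd': [19/25 + 1/25*3/5, 19/25 + 1/25*4/5) = [98/125, 99/125)
  'f': [19/25 + 1/25*4/5, 19/25 + 1/25*1/1) = [99/125, 4/5) <- contains code 199/250
  emit 'f', narrow to [99/125, 4/5)

Answer: dff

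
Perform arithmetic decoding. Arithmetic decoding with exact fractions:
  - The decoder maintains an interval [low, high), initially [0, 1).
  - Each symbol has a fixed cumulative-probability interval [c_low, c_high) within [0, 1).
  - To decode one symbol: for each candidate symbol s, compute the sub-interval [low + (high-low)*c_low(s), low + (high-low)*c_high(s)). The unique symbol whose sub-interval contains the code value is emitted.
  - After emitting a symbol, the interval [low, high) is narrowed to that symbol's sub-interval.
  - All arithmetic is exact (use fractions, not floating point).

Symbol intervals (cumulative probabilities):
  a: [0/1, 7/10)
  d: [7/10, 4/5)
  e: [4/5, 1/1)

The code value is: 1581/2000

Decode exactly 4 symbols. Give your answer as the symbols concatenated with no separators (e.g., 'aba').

Answer: dead

Derivation:
Step 1: interval [0/1, 1/1), width = 1/1 - 0/1 = 1/1
  'a': [0/1 + 1/1*0/1, 0/1 + 1/1*7/10) = [0/1, 7/10)
  'd': [0/1 + 1/1*7/10, 0/1 + 1/1*4/5) = [7/10, 4/5) <- contains code 1581/2000
  'e': [0/1 + 1/1*4/5, 0/1 + 1/1*1/1) = [4/5, 1/1)
  emit 'd', narrow to [7/10, 4/5)
Step 2: interval [7/10, 4/5), width = 4/5 - 7/10 = 1/10
  'a': [7/10 + 1/10*0/1, 7/10 + 1/10*7/10) = [7/10, 77/100)
  'd': [7/10 + 1/10*7/10, 7/10 + 1/10*4/5) = [77/100, 39/50)
  'e': [7/10 + 1/10*4/5, 7/10 + 1/10*1/1) = [39/50, 4/5) <- contains code 1581/2000
  emit 'e', narrow to [39/50, 4/5)
Step 3: interval [39/50, 4/5), width = 4/5 - 39/50 = 1/50
  'a': [39/50 + 1/50*0/1, 39/50 + 1/50*7/10) = [39/50, 397/500) <- contains code 1581/2000
  'd': [39/50 + 1/50*7/10, 39/50 + 1/50*4/5) = [397/500, 199/250)
  'e': [39/50 + 1/50*4/5, 39/50 + 1/50*1/1) = [199/250, 4/5)
  emit 'a', narrow to [39/50, 397/500)
Step 4: interval [39/50, 397/500), width = 397/500 - 39/50 = 7/500
  'a': [39/50 + 7/500*0/1, 39/50 + 7/500*7/10) = [39/50, 3949/5000)
  'd': [39/50 + 7/500*7/10, 39/50 + 7/500*4/5) = [3949/5000, 989/1250) <- contains code 1581/2000
  'e': [39/50 + 7/500*4/5, 39/50 + 7/500*1/1) = [989/1250, 397/500)
  emit 'd', narrow to [3949/5000, 989/1250)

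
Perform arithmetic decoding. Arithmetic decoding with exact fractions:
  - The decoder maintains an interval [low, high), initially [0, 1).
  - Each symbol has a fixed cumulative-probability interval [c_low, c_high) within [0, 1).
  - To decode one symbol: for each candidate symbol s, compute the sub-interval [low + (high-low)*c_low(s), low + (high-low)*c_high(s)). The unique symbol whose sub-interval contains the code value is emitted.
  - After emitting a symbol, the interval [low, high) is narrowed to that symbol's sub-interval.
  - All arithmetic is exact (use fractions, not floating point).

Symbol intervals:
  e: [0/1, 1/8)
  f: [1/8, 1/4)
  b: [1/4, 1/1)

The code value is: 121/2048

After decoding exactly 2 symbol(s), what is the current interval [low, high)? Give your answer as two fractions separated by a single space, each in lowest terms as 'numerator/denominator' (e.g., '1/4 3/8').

Answer: 1/32 1/8

Derivation:
Step 1: interval [0/1, 1/1), width = 1/1 - 0/1 = 1/1
  'e': [0/1 + 1/1*0/1, 0/1 + 1/1*1/8) = [0/1, 1/8) <- contains code 121/2048
  'f': [0/1 + 1/1*1/8, 0/1 + 1/1*1/4) = [1/8, 1/4)
  'b': [0/1 + 1/1*1/4, 0/1 + 1/1*1/1) = [1/4, 1/1)
  emit 'e', narrow to [0/1, 1/8)
Step 2: interval [0/1, 1/8), width = 1/8 - 0/1 = 1/8
  'e': [0/1 + 1/8*0/1, 0/1 + 1/8*1/8) = [0/1, 1/64)
  'f': [0/1 + 1/8*1/8, 0/1 + 1/8*1/4) = [1/64, 1/32)
  'b': [0/1 + 1/8*1/4, 0/1 + 1/8*1/1) = [1/32, 1/8) <- contains code 121/2048
  emit 'b', narrow to [1/32, 1/8)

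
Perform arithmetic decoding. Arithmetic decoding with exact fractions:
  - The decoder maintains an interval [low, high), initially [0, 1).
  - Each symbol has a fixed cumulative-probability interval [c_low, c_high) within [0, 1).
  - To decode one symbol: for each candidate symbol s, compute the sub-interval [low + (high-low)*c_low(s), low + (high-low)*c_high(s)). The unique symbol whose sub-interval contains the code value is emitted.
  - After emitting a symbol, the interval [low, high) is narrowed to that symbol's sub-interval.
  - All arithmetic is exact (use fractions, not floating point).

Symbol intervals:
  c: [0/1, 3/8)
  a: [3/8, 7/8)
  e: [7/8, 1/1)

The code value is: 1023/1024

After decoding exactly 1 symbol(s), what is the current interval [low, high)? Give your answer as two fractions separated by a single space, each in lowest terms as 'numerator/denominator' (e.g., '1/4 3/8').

Step 1: interval [0/1, 1/1), width = 1/1 - 0/1 = 1/1
  'c': [0/1 + 1/1*0/1, 0/1 + 1/1*3/8) = [0/1, 3/8)
  'a': [0/1 + 1/1*3/8, 0/1 + 1/1*7/8) = [3/8, 7/8)
  'e': [0/1 + 1/1*7/8, 0/1 + 1/1*1/1) = [7/8, 1/1) <- contains code 1023/1024
  emit 'e', narrow to [7/8, 1/1)

Answer: 7/8 1/1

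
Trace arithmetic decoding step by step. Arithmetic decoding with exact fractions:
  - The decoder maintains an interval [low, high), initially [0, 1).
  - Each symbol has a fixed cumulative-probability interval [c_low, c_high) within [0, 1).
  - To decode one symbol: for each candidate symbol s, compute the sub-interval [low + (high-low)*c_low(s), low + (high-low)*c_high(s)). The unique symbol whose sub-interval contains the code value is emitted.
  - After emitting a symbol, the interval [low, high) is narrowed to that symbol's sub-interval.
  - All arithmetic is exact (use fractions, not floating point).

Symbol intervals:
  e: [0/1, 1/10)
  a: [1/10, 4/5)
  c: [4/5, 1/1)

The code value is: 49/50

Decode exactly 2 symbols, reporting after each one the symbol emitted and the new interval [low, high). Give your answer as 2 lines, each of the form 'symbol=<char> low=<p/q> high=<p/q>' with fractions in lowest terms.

Step 1: interval [0/1, 1/1), width = 1/1 - 0/1 = 1/1
  'e': [0/1 + 1/1*0/1, 0/1 + 1/1*1/10) = [0/1, 1/10)
  'a': [0/1 + 1/1*1/10, 0/1 + 1/1*4/5) = [1/10, 4/5)
  'c': [0/1 + 1/1*4/5, 0/1 + 1/1*1/1) = [4/5, 1/1) <- contains code 49/50
  emit 'c', narrow to [4/5, 1/1)
Step 2: interval [4/5, 1/1), width = 1/1 - 4/5 = 1/5
  'e': [4/5 + 1/5*0/1, 4/5 + 1/5*1/10) = [4/5, 41/50)
  'a': [4/5 + 1/5*1/10, 4/5 + 1/5*4/5) = [41/50, 24/25)
  'c': [4/5 + 1/5*4/5, 4/5 + 1/5*1/1) = [24/25, 1/1) <- contains code 49/50
  emit 'c', narrow to [24/25, 1/1)

Answer: symbol=c low=4/5 high=1/1
symbol=c low=24/25 high=1/1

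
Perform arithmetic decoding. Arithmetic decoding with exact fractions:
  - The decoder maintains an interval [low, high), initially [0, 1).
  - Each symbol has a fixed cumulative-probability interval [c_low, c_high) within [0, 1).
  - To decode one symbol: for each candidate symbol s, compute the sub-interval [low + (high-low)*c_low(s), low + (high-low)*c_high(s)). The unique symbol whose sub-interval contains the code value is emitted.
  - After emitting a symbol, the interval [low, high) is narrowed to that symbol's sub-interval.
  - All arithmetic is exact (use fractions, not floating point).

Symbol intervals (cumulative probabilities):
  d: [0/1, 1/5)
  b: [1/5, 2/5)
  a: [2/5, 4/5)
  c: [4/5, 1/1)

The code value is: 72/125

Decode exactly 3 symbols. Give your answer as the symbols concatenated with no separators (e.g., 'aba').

Step 1: interval [0/1, 1/1), width = 1/1 - 0/1 = 1/1
  'd': [0/1 + 1/1*0/1, 0/1 + 1/1*1/5) = [0/1, 1/5)
  'b': [0/1 + 1/1*1/5, 0/1 + 1/1*2/5) = [1/5, 2/5)
  'a': [0/1 + 1/1*2/5, 0/1 + 1/1*4/5) = [2/5, 4/5) <- contains code 72/125
  'c': [0/1 + 1/1*4/5, 0/1 + 1/1*1/1) = [4/5, 1/1)
  emit 'a', narrow to [2/5, 4/5)
Step 2: interval [2/5, 4/5), width = 4/5 - 2/5 = 2/5
  'd': [2/5 + 2/5*0/1, 2/5 + 2/5*1/5) = [2/5, 12/25)
  'b': [2/5 + 2/5*1/5, 2/5 + 2/5*2/5) = [12/25, 14/25)
  'a': [2/5 + 2/5*2/5, 2/5 + 2/5*4/5) = [14/25, 18/25) <- contains code 72/125
  'c': [2/5 + 2/5*4/5, 2/5 + 2/5*1/1) = [18/25, 4/5)
  emit 'a', narrow to [14/25, 18/25)
Step 3: interval [14/25, 18/25), width = 18/25 - 14/25 = 4/25
  'd': [14/25 + 4/25*0/1, 14/25 + 4/25*1/5) = [14/25, 74/125) <- contains code 72/125
  'b': [14/25 + 4/25*1/5, 14/25 + 4/25*2/5) = [74/125, 78/125)
  'a': [14/25 + 4/25*2/5, 14/25 + 4/25*4/5) = [78/125, 86/125)
  'c': [14/25 + 4/25*4/5, 14/25 + 4/25*1/1) = [86/125, 18/25)
  emit 'd', narrow to [14/25, 74/125)

Answer: aad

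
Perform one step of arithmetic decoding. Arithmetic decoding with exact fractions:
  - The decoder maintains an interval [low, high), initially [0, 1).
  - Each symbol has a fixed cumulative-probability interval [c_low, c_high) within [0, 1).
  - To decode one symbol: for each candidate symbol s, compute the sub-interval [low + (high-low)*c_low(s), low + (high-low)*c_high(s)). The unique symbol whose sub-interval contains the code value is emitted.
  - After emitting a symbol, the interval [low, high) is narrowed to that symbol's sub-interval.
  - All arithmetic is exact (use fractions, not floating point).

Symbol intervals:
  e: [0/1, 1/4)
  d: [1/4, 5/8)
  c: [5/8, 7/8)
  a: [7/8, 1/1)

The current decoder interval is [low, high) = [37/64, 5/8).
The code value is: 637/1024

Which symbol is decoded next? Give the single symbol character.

Interval width = high − low = 5/8 − 37/64 = 3/64
Scaled code = (code − low) / width = (637/1024 − 37/64) / 3/64 = 15/16
  e: [0/1, 1/4) 
  d: [1/4, 5/8) 
  c: [5/8, 7/8) 
  a: [7/8, 1/1) ← scaled code falls here ✓

Answer: a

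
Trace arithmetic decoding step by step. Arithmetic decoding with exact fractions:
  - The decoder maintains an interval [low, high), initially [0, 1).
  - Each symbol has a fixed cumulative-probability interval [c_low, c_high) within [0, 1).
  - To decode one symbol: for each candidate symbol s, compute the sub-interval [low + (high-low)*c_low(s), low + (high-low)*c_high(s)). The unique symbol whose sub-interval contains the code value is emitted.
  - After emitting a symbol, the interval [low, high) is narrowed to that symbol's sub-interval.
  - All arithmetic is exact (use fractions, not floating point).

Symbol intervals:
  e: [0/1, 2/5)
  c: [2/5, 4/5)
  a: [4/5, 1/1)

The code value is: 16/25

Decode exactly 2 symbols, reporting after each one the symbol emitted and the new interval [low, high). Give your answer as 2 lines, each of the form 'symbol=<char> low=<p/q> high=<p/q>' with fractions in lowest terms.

Step 1: interval [0/1, 1/1), width = 1/1 - 0/1 = 1/1
  'e': [0/1 + 1/1*0/1, 0/1 + 1/1*2/5) = [0/1, 2/5)
  'c': [0/1 + 1/1*2/5, 0/1 + 1/1*4/5) = [2/5, 4/5) <- contains code 16/25
  'a': [0/1 + 1/1*4/5, 0/1 + 1/1*1/1) = [4/5, 1/1)
  emit 'c', narrow to [2/5, 4/5)
Step 2: interval [2/5, 4/5), width = 4/5 - 2/5 = 2/5
  'e': [2/5 + 2/5*0/1, 2/5 + 2/5*2/5) = [2/5, 14/25)
  'c': [2/5 + 2/5*2/5, 2/5 + 2/5*4/5) = [14/25, 18/25) <- contains code 16/25
  'a': [2/5 + 2/5*4/5, 2/5 + 2/5*1/1) = [18/25, 4/5)
  emit 'c', narrow to [14/25, 18/25)

Answer: symbol=c low=2/5 high=4/5
symbol=c low=14/25 high=18/25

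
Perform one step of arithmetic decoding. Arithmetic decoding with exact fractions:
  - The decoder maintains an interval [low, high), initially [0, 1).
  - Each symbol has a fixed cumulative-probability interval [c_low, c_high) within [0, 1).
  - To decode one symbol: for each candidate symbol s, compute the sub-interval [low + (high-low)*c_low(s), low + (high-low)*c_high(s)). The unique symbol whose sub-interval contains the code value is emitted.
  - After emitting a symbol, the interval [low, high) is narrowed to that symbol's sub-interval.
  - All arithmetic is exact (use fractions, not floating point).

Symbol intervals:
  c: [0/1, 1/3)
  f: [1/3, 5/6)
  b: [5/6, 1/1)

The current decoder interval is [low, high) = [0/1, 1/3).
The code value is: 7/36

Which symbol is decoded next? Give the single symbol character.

Interval width = high − low = 1/3 − 0/1 = 1/3
Scaled code = (code − low) / width = (7/36 − 0/1) / 1/3 = 7/12
  c: [0/1, 1/3) 
  f: [1/3, 5/6) ← scaled code falls here ✓
  b: [5/6, 1/1) 

Answer: f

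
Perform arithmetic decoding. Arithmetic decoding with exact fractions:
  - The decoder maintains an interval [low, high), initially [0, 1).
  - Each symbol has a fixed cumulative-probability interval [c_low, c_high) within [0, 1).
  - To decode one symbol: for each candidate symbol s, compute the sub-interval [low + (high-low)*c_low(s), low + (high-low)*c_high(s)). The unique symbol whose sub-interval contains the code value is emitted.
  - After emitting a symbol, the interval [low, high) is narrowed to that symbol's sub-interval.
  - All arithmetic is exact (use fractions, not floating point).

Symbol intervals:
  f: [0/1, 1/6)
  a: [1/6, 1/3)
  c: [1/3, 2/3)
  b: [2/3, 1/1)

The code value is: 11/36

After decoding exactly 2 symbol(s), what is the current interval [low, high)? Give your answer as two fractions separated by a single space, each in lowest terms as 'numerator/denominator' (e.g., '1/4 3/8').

Answer: 5/18 1/3

Derivation:
Step 1: interval [0/1, 1/1), width = 1/1 - 0/1 = 1/1
  'f': [0/1 + 1/1*0/1, 0/1 + 1/1*1/6) = [0/1, 1/6)
  'a': [0/1 + 1/1*1/6, 0/1 + 1/1*1/3) = [1/6, 1/3) <- contains code 11/36
  'c': [0/1 + 1/1*1/3, 0/1 + 1/1*2/3) = [1/3, 2/3)
  'b': [0/1 + 1/1*2/3, 0/1 + 1/1*1/1) = [2/3, 1/1)
  emit 'a', narrow to [1/6, 1/3)
Step 2: interval [1/6, 1/3), width = 1/3 - 1/6 = 1/6
  'f': [1/6 + 1/6*0/1, 1/6 + 1/6*1/6) = [1/6, 7/36)
  'a': [1/6 + 1/6*1/6, 1/6 + 1/6*1/3) = [7/36, 2/9)
  'c': [1/6 + 1/6*1/3, 1/6 + 1/6*2/3) = [2/9, 5/18)
  'b': [1/6 + 1/6*2/3, 1/6 + 1/6*1/1) = [5/18, 1/3) <- contains code 11/36
  emit 'b', narrow to [5/18, 1/3)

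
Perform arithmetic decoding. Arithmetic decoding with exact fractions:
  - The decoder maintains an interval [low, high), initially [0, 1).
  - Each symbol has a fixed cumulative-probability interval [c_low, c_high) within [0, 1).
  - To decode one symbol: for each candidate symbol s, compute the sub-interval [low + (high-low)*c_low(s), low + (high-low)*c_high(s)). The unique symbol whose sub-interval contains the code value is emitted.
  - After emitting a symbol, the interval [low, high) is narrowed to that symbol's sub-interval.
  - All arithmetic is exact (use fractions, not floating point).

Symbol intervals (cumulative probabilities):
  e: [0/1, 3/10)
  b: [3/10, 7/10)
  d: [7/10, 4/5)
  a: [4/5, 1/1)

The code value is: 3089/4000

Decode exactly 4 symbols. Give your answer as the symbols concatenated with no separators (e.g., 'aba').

Answer: dded

Derivation:
Step 1: interval [0/1, 1/1), width = 1/1 - 0/1 = 1/1
  'e': [0/1 + 1/1*0/1, 0/1 + 1/1*3/10) = [0/1, 3/10)
  'b': [0/1 + 1/1*3/10, 0/1 + 1/1*7/10) = [3/10, 7/10)
  'd': [0/1 + 1/1*7/10, 0/1 + 1/1*4/5) = [7/10, 4/5) <- contains code 3089/4000
  'a': [0/1 + 1/1*4/5, 0/1 + 1/1*1/1) = [4/5, 1/1)
  emit 'd', narrow to [7/10, 4/5)
Step 2: interval [7/10, 4/5), width = 4/5 - 7/10 = 1/10
  'e': [7/10 + 1/10*0/1, 7/10 + 1/10*3/10) = [7/10, 73/100)
  'b': [7/10 + 1/10*3/10, 7/10 + 1/10*7/10) = [73/100, 77/100)
  'd': [7/10 + 1/10*7/10, 7/10 + 1/10*4/5) = [77/100, 39/50) <- contains code 3089/4000
  'a': [7/10 + 1/10*4/5, 7/10 + 1/10*1/1) = [39/50, 4/5)
  emit 'd', narrow to [77/100, 39/50)
Step 3: interval [77/100, 39/50), width = 39/50 - 77/100 = 1/100
  'e': [77/100 + 1/100*0/1, 77/100 + 1/100*3/10) = [77/100, 773/1000) <- contains code 3089/4000
  'b': [77/100 + 1/100*3/10, 77/100 + 1/100*7/10) = [773/1000, 777/1000)
  'd': [77/100 + 1/100*7/10, 77/100 + 1/100*4/5) = [777/1000, 389/500)
  'a': [77/100 + 1/100*4/5, 77/100 + 1/100*1/1) = [389/500, 39/50)
  emit 'e', narrow to [77/100, 773/1000)
Step 4: interval [77/100, 773/1000), width = 773/1000 - 77/100 = 3/1000
  'e': [77/100 + 3/1000*0/1, 77/100 + 3/1000*3/10) = [77/100, 7709/10000)
  'b': [77/100 + 3/1000*3/10, 77/100 + 3/1000*7/10) = [7709/10000, 7721/10000)
  'd': [77/100 + 3/1000*7/10, 77/100 + 3/1000*4/5) = [7721/10000, 1931/2500) <- contains code 3089/4000
  'a': [77/100 + 3/1000*4/5, 77/100 + 3/1000*1/1) = [1931/2500, 773/1000)
  emit 'd', narrow to [7721/10000, 1931/2500)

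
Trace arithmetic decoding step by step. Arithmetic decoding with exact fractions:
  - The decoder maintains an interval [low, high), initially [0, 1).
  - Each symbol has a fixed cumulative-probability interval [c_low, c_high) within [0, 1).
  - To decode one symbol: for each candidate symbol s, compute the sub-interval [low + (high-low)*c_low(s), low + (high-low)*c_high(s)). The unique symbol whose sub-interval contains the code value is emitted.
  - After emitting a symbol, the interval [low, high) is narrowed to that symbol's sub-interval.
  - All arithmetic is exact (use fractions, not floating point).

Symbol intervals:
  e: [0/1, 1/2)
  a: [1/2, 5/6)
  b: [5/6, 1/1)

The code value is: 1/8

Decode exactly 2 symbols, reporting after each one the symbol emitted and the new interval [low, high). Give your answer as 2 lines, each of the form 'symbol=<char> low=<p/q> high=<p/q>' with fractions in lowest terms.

Step 1: interval [0/1, 1/1), width = 1/1 - 0/1 = 1/1
  'e': [0/1 + 1/1*0/1, 0/1 + 1/1*1/2) = [0/1, 1/2) <- contains code 1/8
  'a': [0/1 + 1/1*1/2, 0/1 + 1/1*5/6) = [1/2, 5/6)
  'b': [0/1 + 1/1*5/6, 0/1 + 1/1*1/1) = [5/6, 1/1)
  emit 'e', narrow to [0/1, 1/2)
Step 2: interval [0/1, 1/2), width = 1/2 - 0/1 = 1/2
  'e': [0/1 + 1/2*0/1, 0/1 + 1/2*1/2) = [0/1, 1/4) <- contains code 1/8
  'a': [0/1 + 1/2*1/2, 0/1 + 1/2*5/6) = [1/4, 5/12)
  'b': [0/1 + 1/2*5/6, 0/1 + 1/2*1/1) = [5/12, 1/2)
  emit 'e', narrow to [0/1, 1/4)

Answer: symbol=e low=0/1 high=1/2
symbol=e low=0/1 high=1/4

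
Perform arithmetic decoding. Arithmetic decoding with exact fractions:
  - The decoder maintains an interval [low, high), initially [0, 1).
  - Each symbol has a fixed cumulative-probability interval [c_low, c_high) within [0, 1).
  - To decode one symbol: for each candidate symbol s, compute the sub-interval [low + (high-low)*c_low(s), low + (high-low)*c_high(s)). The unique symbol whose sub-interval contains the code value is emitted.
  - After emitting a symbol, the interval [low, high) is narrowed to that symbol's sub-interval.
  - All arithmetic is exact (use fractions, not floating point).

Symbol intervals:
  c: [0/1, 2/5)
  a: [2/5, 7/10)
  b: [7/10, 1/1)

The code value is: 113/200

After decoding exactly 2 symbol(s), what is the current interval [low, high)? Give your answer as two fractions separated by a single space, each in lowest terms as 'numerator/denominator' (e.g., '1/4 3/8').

Answer: 13/25 61/100

Derivation:
Step 1: interval [0/1, 1/1), width = 1/1 - 0/1 = 1/1
  'c': [0/1 + 1/1*0/1, 0/1 + 1/1*2/5) = [0/1, 2/5)
  'a': [0/1 + 1/1*2/5, 0/1 + 1/1*7/10) = [2/5, 7/10) <- contains code 113/200
  'b': [0/1 + 1/1*7/10, 0/1 + 1/1*1/1) = [7/10, 1/1)
  emit 'a', narrow to [2/5, 7/10)
Step 2: interval [2/5, 7/10), width = 7/10 - 2/5 = 3/10
  'c': [2/5 + 3/10*0/1, 2/5 + 3/10*2/5) = [2/5, 13/25)
  'a': [2/5 + 3/10*2/5, 2/5 + 3/10*7/10) = [13/25, 61/100) <- contains code 113/200
  'b': [2/5 + 3/10*7/10, 2/5 + 3/10*1/1) = [61/100, 7/10)
  emit 'a', narrow to [13/25, 61/100)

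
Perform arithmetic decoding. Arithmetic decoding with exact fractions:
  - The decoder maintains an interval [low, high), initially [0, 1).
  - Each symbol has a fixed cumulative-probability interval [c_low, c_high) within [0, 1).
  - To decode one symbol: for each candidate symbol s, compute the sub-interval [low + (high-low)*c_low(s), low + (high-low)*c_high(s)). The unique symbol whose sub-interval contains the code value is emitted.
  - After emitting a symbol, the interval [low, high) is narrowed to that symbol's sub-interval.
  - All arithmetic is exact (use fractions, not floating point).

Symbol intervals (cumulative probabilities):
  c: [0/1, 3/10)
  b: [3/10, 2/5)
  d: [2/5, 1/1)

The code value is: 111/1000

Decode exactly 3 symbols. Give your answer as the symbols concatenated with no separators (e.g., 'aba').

Step 1: interval [0/1, 1/1), width = 1/1 - 0/1 = 1/1
  'c': [0/1 + 1/1*0/1, 0/1 + 1/1*3/10) = [0/1, 3/10) <- contains code 111/1000
  'b': [0/1 + 1/1*3/10, 0/1 + 1/1*2/5) = [3/10, 2/5)
  'd': [0/1 + 1/1*2/5, 0/1 + 1/1*1/1) = [2/5, 1/1)
  emit 'c', narrow to [0/1, 3/10)
Step 2: interval [0/1, 3/10), width = 3/10 - 0/1 = 3/10
  'c': [0/1 + 3/10*0/1, 0/1 + 3/10*3/10) = [0/1, 9/100)
  'b': [0/1 + 3/10*3/10, 0/1 + 3/10*2/5) = [9/100, 3/25) <- contains code 111/1000
  'd': [0/1 + 3/10*2/5, 0/1 + 3/10*1/1) = [3/25, 3/10)
  emit 'b', narrow to [9/100, 3/25)
Step 3: interval [9/100, 3/25), width = 3/25 - 9/100 = 3/100
  'c': [9/100 + 3/100*0/1, 9/100 + 3/100*3/10) = [9/100, 99/1000)
  'b': [9/100 + 3/100*3/10, 9/100 + 3/100*2/5) = [99/1000, 51/500)
  'd': [9/100 + 3/100*2/5, 9/100 + 3/100*1/1) = [51/500, 3/25) <- contains code 111/1000
  emit 'd', narrow to [51/500, 3/25)

Answer: cbd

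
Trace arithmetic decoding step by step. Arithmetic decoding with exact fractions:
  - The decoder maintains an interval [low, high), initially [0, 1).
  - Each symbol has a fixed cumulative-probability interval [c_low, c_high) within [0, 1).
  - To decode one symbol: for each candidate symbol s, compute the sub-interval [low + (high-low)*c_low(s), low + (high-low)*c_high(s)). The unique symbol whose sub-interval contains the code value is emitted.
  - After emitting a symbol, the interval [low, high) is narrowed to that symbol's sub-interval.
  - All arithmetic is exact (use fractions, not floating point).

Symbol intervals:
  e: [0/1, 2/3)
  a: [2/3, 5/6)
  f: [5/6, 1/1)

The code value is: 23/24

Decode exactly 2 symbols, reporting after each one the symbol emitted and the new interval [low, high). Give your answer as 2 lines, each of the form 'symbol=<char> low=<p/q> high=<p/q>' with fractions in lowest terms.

Answer: symbol=f low=5/6 high=1/1
symbol=a low=17/18 high=35/36

Derivation:
Step 1: interval [0/1, 1/1), width = 1/1 - 0/1 = 1/1
  'e': [0/1 + 1/1*0/1, 0/1 + 1/1*2/3) = [0/1, 2/3)
  'a': [0/1 + 1/1*2/3, 0/1 + 1/1*5/6) = [2/3, 5/6)
  'f': [0/1 + 1/1*5/6, 0/1 + 1/1*1/1) = [5/6, 1/1) <- contains code 23/24
  emit 'f', narrow to [5/6, 1/1)
Step 2: interval [5/6, 1/1), width = 1/1 - 5/6 = 1/6
  'e': [5/6 + 1/6*0/1, 5/6 + 1/6*2/3) = [5/6, 17/18)
  'a': [5/6 + 1/6*2/3, 5/6 + 1/6*5/6) = [17/18, 35/36) <- contains code 23/24
  'f': [5/6 + 1/6*5/6, 5/6 + 1/6*1/1) = [35/36, 1/1)
  emit 'a', narrow to [17/18, 35/36)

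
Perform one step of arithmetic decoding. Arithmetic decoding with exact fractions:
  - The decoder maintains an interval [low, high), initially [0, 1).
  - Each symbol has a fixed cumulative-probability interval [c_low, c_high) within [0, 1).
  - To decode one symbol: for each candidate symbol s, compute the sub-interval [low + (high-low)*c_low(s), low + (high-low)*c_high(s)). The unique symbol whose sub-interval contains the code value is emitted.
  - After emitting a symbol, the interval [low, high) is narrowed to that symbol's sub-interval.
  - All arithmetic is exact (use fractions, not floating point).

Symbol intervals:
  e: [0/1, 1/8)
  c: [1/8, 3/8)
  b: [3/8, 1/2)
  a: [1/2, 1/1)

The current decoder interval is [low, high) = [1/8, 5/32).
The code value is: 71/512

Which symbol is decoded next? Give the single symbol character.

Answer: b

Derivation:
Interval width = high − low = 5/32 − 1/8 = 1/32
Scaled code = (code − low) / width = (71/512 − 1/8) / 1/32 = 7/16
  e: [0/1, 1/8) 
  c: [1/8, 3/8) 
  b: [3/8, 1/2) ← scaled code falls here ✓
  a: [1/2, 1/1) 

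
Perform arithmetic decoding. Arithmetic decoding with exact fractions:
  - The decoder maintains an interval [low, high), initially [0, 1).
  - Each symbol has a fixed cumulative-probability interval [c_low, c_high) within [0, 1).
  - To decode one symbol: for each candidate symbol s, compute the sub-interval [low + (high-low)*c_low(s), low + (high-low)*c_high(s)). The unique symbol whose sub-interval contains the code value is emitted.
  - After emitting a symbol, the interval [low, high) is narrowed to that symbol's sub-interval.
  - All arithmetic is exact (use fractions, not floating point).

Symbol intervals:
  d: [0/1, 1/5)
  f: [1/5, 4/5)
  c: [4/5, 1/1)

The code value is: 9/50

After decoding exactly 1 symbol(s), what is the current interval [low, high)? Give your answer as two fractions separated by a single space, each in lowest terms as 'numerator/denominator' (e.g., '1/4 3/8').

Step 1: interval [0/1, 1/1), width = 1/1 - 0/1 = 1/1
  'd': [0/1 + 1/1*0/1, 0/1 + 1/1*1/5) = [0/1, 1/5) <- contains code 9/50
  'f': [0/1 + 1/1*1/5, 0/1 + 1/1*4/5) = [1/5, 4/5)
  'c': [0/1 + 1/1*4/5, 0/1 + 1/1*1/1) = [4/5, 1/1)
  emit 'd', narrow to [0/1, 1/5)

Answer: 0/1 1/5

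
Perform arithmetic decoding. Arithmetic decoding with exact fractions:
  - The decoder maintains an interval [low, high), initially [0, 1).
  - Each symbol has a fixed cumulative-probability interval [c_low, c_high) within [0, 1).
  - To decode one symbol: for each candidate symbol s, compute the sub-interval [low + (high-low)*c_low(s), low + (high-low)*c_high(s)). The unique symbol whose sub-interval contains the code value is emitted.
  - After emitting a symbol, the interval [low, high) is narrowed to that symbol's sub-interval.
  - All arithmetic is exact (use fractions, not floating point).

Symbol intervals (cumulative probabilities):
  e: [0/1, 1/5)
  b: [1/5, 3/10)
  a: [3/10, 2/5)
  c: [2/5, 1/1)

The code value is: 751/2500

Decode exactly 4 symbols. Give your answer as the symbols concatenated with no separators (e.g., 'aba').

Answer: aeee

Derivation:
Step 1: interval [0/1, 1/1), width = 1/1 - 0/1 = 1/1
  'e': [0/1 + 1/1*0/1, 0/1 + 1/1*1/5) = [0/1, 1/5)
  'b': [0/1 + 1/1*1/5, 0/1 + 1/1*3/10) = [1/5, 3/10)
  'a': [0/1 + 1/1*3/10, 0/1 + 1/1*2/5) = [3/10, 2/5) <- contains code 751/2500
  'c': [0/1 + 1/1*2/5, 0/1 + 1/1*1/1) = [2/5, 1/1)
  emit 'a', narrow to [3/10, 2/5)
Step 2: interval [3/10, 2/5), width = 2/5 - 3/10 = 1/10
  'e': [3/10 + 1/10*0/1, 3/10 + 1/10*1/5) = [3/10, 8/25) <- contains code 751/2500
  'b': [3/10 + 1/10*1/5, 3/10 + 1/10*3/10) = [8/25, 33/100)
  'a': [3/10 + 1/10*3/10, 3/10 + 1/10*2/5) = [33/100, 17/50)
  'c': [3/10 + 1/10*2/5, 3/10 + 1/10*1/1) = [17/50, 2/5)
  emit 'e', narrow to [3/10, 8/25)
Step 3: interval [3/10, 8/25), width = 8/25 - 3/10 = 1/50
  'e': [3/10 + 1/50*0/1, 3/10 + 1/50*1/5) = [3/10, 38/125) <- contains code 751/2500
  'b': [3/10 + 1/50*1/5, 3/10 + 1/50*3/10) = [38/125, 153/500)
  'a': [3/10 + 1/50*3/10, 3/10 + 1/50*2/5) = [153/500, 77/250)
  'c': [3/10 + 1/50*2/5, 3/10 + 1/50*1/1) = [77/250, 8/25)
  emit 'e', narrow to [3/10, 38/125)
Step 4: interval [3/10, 38/125), width = 38/125 - 3/10 = 1/250
  'e': [3/10 + 1/250*0/1, 3/10 + 1/250*1/5) = [3/10, 188/625) <- contains code 751/2500
  'b': [3/10 + 1/250*1/5, 3/10 + 1/250*3/10) = [188/625, 753/2500)
  'a': [3/10 + 1/250*3/10, 3/10 + 1/250*2/5) = [753/2500, 377/1250)
  'c': [3/10 + 1/250*2/5, 3/10 + 1/250*1/1) = [377/1250, 38/125)
  emit 'e', narrow to [3/10, 188/625)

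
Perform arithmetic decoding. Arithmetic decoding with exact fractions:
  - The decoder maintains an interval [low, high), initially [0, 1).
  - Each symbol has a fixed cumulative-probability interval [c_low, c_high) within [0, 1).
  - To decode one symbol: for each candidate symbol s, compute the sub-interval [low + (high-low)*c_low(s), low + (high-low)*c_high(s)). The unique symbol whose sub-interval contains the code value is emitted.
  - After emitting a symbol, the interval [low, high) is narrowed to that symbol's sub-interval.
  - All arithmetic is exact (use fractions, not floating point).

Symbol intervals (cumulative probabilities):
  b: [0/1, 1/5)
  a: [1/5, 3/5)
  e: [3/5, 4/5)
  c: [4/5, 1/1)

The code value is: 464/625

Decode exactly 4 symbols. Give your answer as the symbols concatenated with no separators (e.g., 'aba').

Answer: eeac

Derivation:
Step 1: interval [0/1, 1/1), width = 1/1 - 0/1 = 1/1
  'b': [0/1 + 1/1*0/1, 0/1 + 1/1*1/5) = [0/1, 1/5)
  'a': [0/1 + 1/1*1/5, 0/1 + 1/1*3/5) = [1/5, 3/5)
  'e': [0/1 + 1/1*3/5, 0/1 + 1/1*4/5) = [3/5, 4/5) <- contains code 464/625
  'c': [0/1 + 1/1*4/5, 0/1 + 1/1*1/1) = [4/5, 1/1)
  emit 'e', narrow to [3/5, 4/5)
Step 2: interval [3/5, 4/5), width = 4/5 - 3/5 = 1/5
  'b': [3/5 + 1/5*0/1, 3/5 + 1/5*1/5) = [3/5, 16/25)
  'a': [3/5 + 1/5*1/5, 3/5 + 1/5*3/5) = [16/25, 18/25)
  'e': [3/5 + 1/5*3/5, 3/5 + 1/5*4/5) = [18/25, 19/25) <- contains code 464/625
  'c': [3/5 + 1/5*4/5, 3/5 + 1/5*1/1) = [19/25, 4/5)
  emit 'e', narrow to [18/25, 19/25)
Step 3: interval [18/25, 19/25), width = 19/25 - 18/25 = 1/25
  'b': [18/25 + 1/25*0/1, 18/25 + 1/25*1/5) = [18/25, 91/125)
  'a': [18/25 + 1/25*1/5, 18/25 + 1/25*3/5) = [91/125, 93/125) <- contains code 464/625
  'e': [18/25 + 1/25*3/5, 18/25 + 1/25*4/5) = [93/125, 94/125)
  'c': [18/25 + 1/25*4/5, 18/25 + 1/25*1/1) = [94/125, 19/25)
  emit 'a', narrow to [91/125, 93/125)
Step 4: interval [91/125, 93/125), width = 93/125 - 91/125 = 2/125
  'b': [91/125 + 2/125*0/1, 91/125 + 2/125*1/5) = [91/125, 457/625)
  'a': [91/125 + 2/125*1/5, 91/125 + 2/125*3/5) = [457/625, 461/625)
  'e': [91/125 + 2/125*3/5, 91/125 + 2/125*4/5) = [461/625, 463/625)
  'c': [91/125 + 2/125*4/5, 91/125 + 2/125*1/1) = [463/625, 93/125) <- contains code 464/625
  emit 'c', narrow to [463/625, 93/125)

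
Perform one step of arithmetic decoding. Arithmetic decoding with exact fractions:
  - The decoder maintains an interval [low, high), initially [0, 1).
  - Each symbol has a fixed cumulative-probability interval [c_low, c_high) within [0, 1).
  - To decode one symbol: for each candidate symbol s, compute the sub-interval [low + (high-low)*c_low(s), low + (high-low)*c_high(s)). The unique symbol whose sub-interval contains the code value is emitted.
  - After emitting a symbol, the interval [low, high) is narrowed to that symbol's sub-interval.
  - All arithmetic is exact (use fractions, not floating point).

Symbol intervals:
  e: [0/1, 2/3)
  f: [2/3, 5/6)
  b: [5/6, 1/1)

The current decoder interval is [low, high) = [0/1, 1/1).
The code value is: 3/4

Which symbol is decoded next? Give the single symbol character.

Interval width = high − low = 1/1 − 0/1 = 1/1
Scaled code = (code − low) / width = (3/4 − 0/1) / 1/1 = 3/4
  e: [0/1, 2/3) 
  f: [2/3, 5/6) ← scaled code falls here ✓
  b: [5/6, 1/1) 

Answer: f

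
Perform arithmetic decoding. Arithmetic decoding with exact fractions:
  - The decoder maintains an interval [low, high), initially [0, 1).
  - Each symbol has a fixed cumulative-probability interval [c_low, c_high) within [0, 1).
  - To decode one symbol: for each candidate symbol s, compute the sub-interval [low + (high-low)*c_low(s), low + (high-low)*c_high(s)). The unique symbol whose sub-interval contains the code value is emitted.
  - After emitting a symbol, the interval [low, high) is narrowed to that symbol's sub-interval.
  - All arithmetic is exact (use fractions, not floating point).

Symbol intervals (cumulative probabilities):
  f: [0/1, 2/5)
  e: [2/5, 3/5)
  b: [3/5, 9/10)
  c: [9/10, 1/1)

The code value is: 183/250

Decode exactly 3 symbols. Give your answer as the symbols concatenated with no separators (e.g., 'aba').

Answer: bef

Derivation:
Step 1: interval [0/1, 1/1), width = 1/1 - 0/1 = 1/1
  'f': [0/1 + 1/1*0/1, 0/1 + 1/1*2/5) = [0/1, 2/5)
  'e': [0/1 + 1/1*2/5, 0/1 + 1/1*3/5) = [2/5, 3/5)
  'b': [0/1 + 1/1*3/5, 0/1 + 1/1*9/10) = [3/5, 9/10) <- contains code 183/250
  'c': [0/1 + 1/1*9/10, 0/1 + 1/1*1/1) = [9/10, 1/1)
  emit 'b', narrow to [3/5, 9/10)
Step 2: interval [3/5, 9/10), width = 9/10 - 3/5 = 3/10
  'f': [3/5 + 3/10*0/1, 3/5 + 3/10*2/5) = [3/5, 18/25)
  'e': [3/5 + 3/10*2/5, 3/5 + 3/10*3/5) = [18/25, 39/50) <- contains code 183/250
  'b': [3/5 + 3/10*3/5, 3/5 + 3/10*9/10) = [39/50, 87/100)
  'c': [3/5 + 3/10*9/10, 3/5 + 3/10*1/1) = [87/100, 9/10)
  emit 'e', narrow to [18/25, 39/50)
Step 3: interval [18/25, 39/50), width = 39/50 - 18/25 = 3/50
  'f': [18/25 + 3/50*0/1, 18/25 + 3/50*2/5) = [18/25, 93/125) <- contains code 183/250
  'e': [18/25 + 3/50*2/5, 18/25 + 3/50*3/5) = [93/125, 189/250)
  'b': [18/25 + 3/50*3/5, 18/25 + 3/50*9/10) = [189/250, 387/500)
  'c': [18/25 + 3/50*9/10, 18/25 + 3/50*1/1) = [387/500, 39/50)
  emit 'f', narrow to [18/25, 93/125)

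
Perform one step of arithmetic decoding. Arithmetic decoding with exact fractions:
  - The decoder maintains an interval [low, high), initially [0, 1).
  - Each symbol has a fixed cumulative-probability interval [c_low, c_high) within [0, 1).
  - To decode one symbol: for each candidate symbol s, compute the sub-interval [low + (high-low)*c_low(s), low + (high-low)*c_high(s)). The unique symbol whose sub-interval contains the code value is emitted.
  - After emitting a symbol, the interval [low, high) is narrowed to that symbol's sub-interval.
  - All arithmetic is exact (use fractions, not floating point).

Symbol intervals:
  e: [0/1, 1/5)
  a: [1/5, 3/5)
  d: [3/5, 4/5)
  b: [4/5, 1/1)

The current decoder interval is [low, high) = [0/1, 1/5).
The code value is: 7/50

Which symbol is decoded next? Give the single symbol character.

Interval width = high − low = 1/5 − 0/1 = 1/5
Scaled code = (code − low) / width = (7/50 − 0/1) / 1/5 = 7/10
  e: [0/1, 1/5) 
  a: [1/5, 3/5) 
  d: [3/5, 4/5) ← scaled code falls here ✓
  b: [4/5, 1/1) 

Answer: d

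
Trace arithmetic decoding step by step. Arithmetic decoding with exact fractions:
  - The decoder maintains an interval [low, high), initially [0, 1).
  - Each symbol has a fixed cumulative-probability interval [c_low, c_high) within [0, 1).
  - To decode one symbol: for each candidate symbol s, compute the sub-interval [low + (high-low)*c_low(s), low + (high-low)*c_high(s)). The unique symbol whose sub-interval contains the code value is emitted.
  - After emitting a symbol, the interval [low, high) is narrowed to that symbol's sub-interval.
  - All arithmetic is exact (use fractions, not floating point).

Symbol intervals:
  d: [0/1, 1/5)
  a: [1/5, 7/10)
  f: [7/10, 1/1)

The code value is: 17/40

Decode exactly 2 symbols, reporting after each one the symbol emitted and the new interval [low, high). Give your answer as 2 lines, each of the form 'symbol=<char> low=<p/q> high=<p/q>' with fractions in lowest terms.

Step 1: interval [0/1, 1/1), width = 1/1 - 0/1 = 1/1
  'd': [0/1 + 1/1*0/1, 0/1 + 1/1*1/5) = [0/1, 1/5)
  'a': [0/1 + 1/1*1/5, 0/1 + 1/1*7/10) = [1/5, 7/10) <- contains code 17/40
  'f': [0/1 + 1/1*7/10, 0/1 + 1/1*1/1) = [7/10, 1/1)
  emit 'a', narrow to [1/5, 7/10)
Step 2: interval [1/5, 7/10), width = 7/10 - 1/5 = 1/2
  'd': [1/5 + 1/2*0/1, 1/5 + 1/2*1/5) = [1/5, 3/10)
  'a': [1/5 + 1/2*1/5, 1/5 + 1/2*7/10) = [3/10, 11/20) <- contains code 17/40
  'f': [1/5 + 1/2*7/10, 1/5 + 1/2*1/1) = [11/20, 7/10)
  emit 'a', narrow to [3/10, 11/20)

Answer: symbol=a low=1/5 high=7/10
symbol=a low=3/10 high=11/20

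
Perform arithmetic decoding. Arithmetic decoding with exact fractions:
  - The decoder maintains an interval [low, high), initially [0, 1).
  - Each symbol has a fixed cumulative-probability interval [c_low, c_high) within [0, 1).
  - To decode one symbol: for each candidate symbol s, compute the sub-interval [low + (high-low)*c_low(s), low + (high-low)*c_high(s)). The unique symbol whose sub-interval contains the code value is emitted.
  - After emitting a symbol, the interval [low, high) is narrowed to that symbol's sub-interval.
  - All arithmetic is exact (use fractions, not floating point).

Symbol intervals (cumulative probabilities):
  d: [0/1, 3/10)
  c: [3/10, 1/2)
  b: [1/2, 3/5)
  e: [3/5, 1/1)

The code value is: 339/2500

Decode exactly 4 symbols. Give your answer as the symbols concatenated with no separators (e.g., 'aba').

Answer: dcec

Derivation:
Step 1: interval [0/1, 1/1), width = 1/1 - 0/1 = 1/1
  'd': [0/1 + 1/1*0/1, 0/1 + 1/1*3/10) = [0/1, 3/10) <- contains code 339/2500
  'c': [0/1 + 1/1*3/10, 0/1 + 1/1*1/2) = [3/10, 1/2)
  'b': [0/1 + 1/1*1/2, 0/1 + 1/1*3/5) = [1/2, 3/5)
  'e': [0/1 + 1/1*3/5, 0/1 + 1/1*1/1) = [3/5, 1/1)
  emit 'd', narrow to [0/1, 3/10)
Step 2: interval [0/1, 3/10), width = 3/10 - 0/1 = 3/10
  'd': [0/1 + 3/10*0/1, 0/1 + 3/10*3/10) = [0/1, 9/100)
  'c': [0/1 + 3/10*3/10, 0/1 + 3/10*1/2) = [9/100, 3/20) <- contains code 339/2500
  'b': [0/1 + 3/10*1/2, 0/1 + 3/10*3/5) = [3/20, 9/50)
  'e': [0/1 + 3/10*3/5, 0/1 + 3/10*1/1) = [9/50, 3/10)
  emit 'c', narrow to [9/100, 3/20)
Step 3: interval [9/100, 3/20), width = 3/20 - 9/100 = 3/50
  'd': [9/100 + 3/50*0/1, 9/100 + 3/50*3/10) = [9/100, 27/250)
  'c': [9/100 + 3/50*3/10, 9/100 + 3/50*1/2) = [27/250, 3/25)
  'b': [9/100 + 3/50*1/2, 9/100 + 3/50*3/5) = [3/25, 63/500)
  'e': [9/100 + 3/50*3/5, 9/100 + 3/50*1/1) = [63/500, 3/20) <- contains code 339/2500
  emit 'e', narrow to [63/500, 3/20)
Step 4: interval [63/500, 3/20), width = 3/20 - 63/500 = 3/125
  'd': [63/500 + 3/125*0/1, 63/500 + 3/125*3/10) = [63/500, 333/2500)
  'c': [63/500 + 3/125*3/10, 63/500 + 3/125*1/2) = [333/2500, 69/500) <- contains code 339/2500
  'b': [63/500 + 3/125*1/2, 63/500 + 3/125*3/5) = [69/500, 351/2500)
  'e': [63/500 + 3/125*3/5, 63/500 + 3/125*1/1) = [351/2500, 3/20)
  emit 'c', narrow to [333/2500, 69/500)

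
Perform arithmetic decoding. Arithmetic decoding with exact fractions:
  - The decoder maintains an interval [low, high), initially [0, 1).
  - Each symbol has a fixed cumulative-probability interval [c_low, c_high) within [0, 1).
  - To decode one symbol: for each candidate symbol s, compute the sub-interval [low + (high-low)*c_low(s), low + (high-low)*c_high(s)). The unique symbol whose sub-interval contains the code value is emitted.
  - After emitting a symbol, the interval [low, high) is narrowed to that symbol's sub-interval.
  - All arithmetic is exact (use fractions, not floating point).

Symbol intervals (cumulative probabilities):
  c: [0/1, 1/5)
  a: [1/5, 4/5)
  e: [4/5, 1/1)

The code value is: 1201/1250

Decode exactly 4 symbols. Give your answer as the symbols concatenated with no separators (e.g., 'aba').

Step 1: interval [0/1, 1/1), width = 1/1 - 0/1 = 1/1
  'c': [0/1 + 1/1*0/1, 0/1 + 1/1*1/5) = [0/1, 1/5)
  'a': [0/1 + 1/1*1/5, 0/1 + 1/1*4/5) = [1/5, 4/5)
  'e': [0/1 + 1/1*4/5, 0/1 + 1/1*1/1) = [4/5, 1/1) <- contains code 1201/1250
  emit 'e', narrow to [4/5, 1/1)
Step 2: interval [4/5, 1/1), width = 1/1 - 4/5 = 1/5
  'c': [4/5 + 1/5*0/1, 4/5 + 1/5*1/5) = [4/5, 21/25)
  'a': [4/5 + 1/5*1/5, 4/5 + 1/5*4/5) = [21/25, 24/25)
  'e': [4/5 + 1/5*4/5, 4/5 + 1/5*1/1) = [24/25, 1/1) <- contains code 1201/1250
  emit 'e', narrow to [24/25, 1/1)
Step 3: interval [24/25, 1/1), width = 1/1 - 24/25 = 1/25
  'c': [24/25 + 1/25*0/1, 24/25 + 1/25*1/5) = [24/25, 121/125) <- contains code 1201/1250
  'a': [24/25 + 1/25*1/5, 24/25 + 1/25*4/5) = [121/125, 124/125)
  'e': [24/25 + 1/25*4/5, 24/25 + 1/25*1/1) = [124/125, 1/1)
  emit 'c', narrow to [24/25, 121/125)
Step 4: interval [24/25, 121/125), width = 121/125 - 24/25 = 1/125
  'c': [24/25 + 1/125*0/1, 24/25 + 1/125*1/5) = [24/25, 601/625) <- contains code 1201/1250
  'a': [24/25 + 1/125*1/5, 24/25 + 1/125*4/5) = [601/625, 604/625)
  'e': [24/25 + 1/125*4/5, 24/25 + 1/125*1/1) = [604/625, 121/125)
  emit 'c', narrow to [24/25, 601/625)

Answer: eecc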